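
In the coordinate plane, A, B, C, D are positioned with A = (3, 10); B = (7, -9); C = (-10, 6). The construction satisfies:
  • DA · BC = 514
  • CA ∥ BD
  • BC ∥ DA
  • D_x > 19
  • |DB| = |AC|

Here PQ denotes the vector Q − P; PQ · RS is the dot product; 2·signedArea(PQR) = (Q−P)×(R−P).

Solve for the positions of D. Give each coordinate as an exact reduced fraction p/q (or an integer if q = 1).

D = (20, -5)

1. D_x = 20  [BC ∥ DA ∩ CA ∥ BD]
2. D_y = -5  [BC ∥ DA ∩ CA ∥ BD]
   → D = (20, -5)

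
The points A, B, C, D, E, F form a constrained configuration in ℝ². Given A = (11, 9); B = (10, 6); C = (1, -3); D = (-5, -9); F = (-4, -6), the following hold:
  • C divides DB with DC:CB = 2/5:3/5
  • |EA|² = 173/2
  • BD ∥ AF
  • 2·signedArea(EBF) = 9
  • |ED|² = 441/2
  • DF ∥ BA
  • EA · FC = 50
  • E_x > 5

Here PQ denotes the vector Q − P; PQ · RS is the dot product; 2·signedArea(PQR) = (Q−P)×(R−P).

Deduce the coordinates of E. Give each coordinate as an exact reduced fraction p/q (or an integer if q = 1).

1. E_x = 11/2  [2·signedArea(EBF) = 9 ∩ EA · FC = 50]
2. E_y = 3/2  [2·signedArea(EBF) = 9 ∩ EA · FC = 50]
   → E = (11/2, 3/2)

E = (11/2, 3/2)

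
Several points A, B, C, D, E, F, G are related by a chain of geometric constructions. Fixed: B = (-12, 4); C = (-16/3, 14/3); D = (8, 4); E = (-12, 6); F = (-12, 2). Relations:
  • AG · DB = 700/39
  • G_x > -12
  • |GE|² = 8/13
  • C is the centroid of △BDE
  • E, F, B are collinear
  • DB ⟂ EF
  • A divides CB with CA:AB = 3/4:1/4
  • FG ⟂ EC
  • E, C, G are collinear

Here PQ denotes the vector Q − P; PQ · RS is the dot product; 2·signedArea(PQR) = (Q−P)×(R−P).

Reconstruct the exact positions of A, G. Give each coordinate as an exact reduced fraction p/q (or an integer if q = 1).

1. A_x = -31/3  [A divides CB with CA:AB = 3/4:1/4]
2. A_y = 25/6  [A divides CB with CA:AB = 3/4:1/4]
   → A = (-31/3, 25/6)
3. G_x = -146/13  [E, C, G are collinear ∩ FG ⟂ EC]
4. G_y = 76/13  [E, C, G are collinear ∩ FG ⟂ EC]
   → G = (-146/13, 76/13)

A = (-31/3, 25/6)
G = (-146/13, 76/13)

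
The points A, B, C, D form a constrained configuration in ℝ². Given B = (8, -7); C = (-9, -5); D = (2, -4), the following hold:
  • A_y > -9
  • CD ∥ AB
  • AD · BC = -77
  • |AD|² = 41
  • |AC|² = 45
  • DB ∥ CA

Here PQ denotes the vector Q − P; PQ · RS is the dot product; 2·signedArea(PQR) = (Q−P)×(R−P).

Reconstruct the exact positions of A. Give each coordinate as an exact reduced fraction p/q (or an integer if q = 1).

A = (-3, -8)

1. A_x = -3  [CD ∥ AB ∩ DB ∥ CA]
2. A_y = -8  [CD ∥ AB ∩ DB ∥ CA]
   → A = (-3, -8)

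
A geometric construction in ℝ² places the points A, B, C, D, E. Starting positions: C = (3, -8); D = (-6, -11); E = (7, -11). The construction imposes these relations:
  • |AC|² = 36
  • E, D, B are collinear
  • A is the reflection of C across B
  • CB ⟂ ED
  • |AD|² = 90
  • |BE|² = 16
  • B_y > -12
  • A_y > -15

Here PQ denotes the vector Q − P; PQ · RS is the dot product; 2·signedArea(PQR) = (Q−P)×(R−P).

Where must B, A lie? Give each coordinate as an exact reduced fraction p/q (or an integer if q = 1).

1. B_x = 3  [E, D, B are collinear ∩ CB ⟂ ED]
2. B_y = -11  [E, D, B are collinear ∩ CB ⟂ ED]
   → B = (3, -11)
3. A_x = 3  [A is the reflection of C across B]
4. A_y = -14  [A is the reflection of C across B]
   → A = (3, -14)

A = (3, -14)
B = (3, -11)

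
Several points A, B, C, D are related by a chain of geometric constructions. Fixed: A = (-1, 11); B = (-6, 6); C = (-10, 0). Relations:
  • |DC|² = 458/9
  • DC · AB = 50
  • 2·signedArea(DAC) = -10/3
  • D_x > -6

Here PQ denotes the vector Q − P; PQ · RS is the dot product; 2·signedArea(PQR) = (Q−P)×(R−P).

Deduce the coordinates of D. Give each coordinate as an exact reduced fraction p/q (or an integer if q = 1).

1. D_x = -17/3  [DC · AB = 50 ∩ 2·signedArea(DAC) = -10/3]
2. D_y = 17/3  [DC · AB = 50 ∩ 2·signedArea(DAC) = -10/3]
   → D = (-17/3, 17/3)

D = (-17/3, 17/3)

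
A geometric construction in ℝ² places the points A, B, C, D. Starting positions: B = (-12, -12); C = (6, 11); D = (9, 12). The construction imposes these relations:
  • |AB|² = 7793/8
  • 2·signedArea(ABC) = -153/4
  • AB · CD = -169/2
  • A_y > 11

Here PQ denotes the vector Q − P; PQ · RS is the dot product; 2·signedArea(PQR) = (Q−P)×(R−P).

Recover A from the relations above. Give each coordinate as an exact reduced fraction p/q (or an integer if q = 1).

1. A_x = 33/4  [AB · CD = -169/2 ∩ 2·signedArea(ABC) = -153/4]
2. A_y = 47/4  [AB · CD = -169/2 ∩ 2·signedArea(ABC) = -153/4]
   → A = (33/4, 47/4)

A = (33/4, 47/4)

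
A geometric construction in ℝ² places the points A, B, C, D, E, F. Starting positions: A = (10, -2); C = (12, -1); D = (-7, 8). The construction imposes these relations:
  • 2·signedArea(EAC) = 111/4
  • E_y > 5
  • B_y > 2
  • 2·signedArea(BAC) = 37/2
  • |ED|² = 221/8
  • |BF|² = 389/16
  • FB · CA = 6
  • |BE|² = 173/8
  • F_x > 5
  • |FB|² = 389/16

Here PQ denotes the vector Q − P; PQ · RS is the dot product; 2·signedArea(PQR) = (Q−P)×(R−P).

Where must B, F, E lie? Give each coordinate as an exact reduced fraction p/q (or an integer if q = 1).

1. E_x = -9/4  [line -1·x + 2·y + -55/4 = 0 ∩ |ED|² = 221/8]
2. E_y = 23/4  [line -1·x + 2·y + -55/4 = 0 ∩ |ED|² = 221/8]
   → E = (-9/4, 23/4)
3. B_x = 3/2  [line -1·x + 2·y + -9/2 = 0 ∩ |BE|² = 173/8]
4. B_y = 3  [line -1·x + 2·y + -9/2 = 0 ∩ |BE|² = 173/8]
   → B = (3/2, 3)
5. F_x = 23/4  [line 2·x + 1·y + -12 = 0 ∩ |BF|² = 389/16]
6. F_y = 1/2  [line 2·x + 1·y + -12 = 0 ∩ |BF|² = 389/16]
   → F = (23/4, 1/2)

B = (3/2, 3)
E = (-9/4, 23/4)
F = (23/4, 1/2)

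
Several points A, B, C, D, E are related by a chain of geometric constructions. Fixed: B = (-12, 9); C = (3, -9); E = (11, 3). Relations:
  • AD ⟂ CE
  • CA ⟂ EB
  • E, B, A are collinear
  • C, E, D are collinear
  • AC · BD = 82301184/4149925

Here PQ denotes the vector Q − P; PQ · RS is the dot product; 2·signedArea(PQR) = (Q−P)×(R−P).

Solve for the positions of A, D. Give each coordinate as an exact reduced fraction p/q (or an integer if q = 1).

A = (3639/565, 2367/565)
D = (74523/7345, 12627/7345)

1. A_x = 3639/565  [E, B, A are collinear ∩ CA ⟂ EB]
2. A_y = 2367/565  [E, B, A are collinear ∩ CA ⟂ EB]
   → A = (3639/565, 2367/565)
3. D_x = 74523/7345  [C, E, D are collinear ∩ AD ⟂ CE]
4. D_y = 12627/7345  [C, E, D are collinear ∩ AD ⟂ CE]
   → D = (74523/7345, 12627/7345)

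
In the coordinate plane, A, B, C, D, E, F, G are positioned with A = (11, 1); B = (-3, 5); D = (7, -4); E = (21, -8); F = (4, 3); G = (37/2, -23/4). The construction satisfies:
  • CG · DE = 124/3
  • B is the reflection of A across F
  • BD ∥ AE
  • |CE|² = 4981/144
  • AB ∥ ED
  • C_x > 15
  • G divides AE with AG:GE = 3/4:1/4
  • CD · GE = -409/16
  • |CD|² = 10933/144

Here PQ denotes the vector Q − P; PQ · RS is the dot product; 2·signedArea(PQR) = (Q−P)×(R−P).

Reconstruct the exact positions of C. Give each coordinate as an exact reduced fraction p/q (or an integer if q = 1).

C = (31/2, -71/12)

1. C_x = 31/2  [CD · GE = -409/16 ∩ CG · DE = 124/3]
2. C_y = -71/12  [CD · GE = -409/16 ∩ CG · DE = 124/3]
   → C = (31/2, -71/12)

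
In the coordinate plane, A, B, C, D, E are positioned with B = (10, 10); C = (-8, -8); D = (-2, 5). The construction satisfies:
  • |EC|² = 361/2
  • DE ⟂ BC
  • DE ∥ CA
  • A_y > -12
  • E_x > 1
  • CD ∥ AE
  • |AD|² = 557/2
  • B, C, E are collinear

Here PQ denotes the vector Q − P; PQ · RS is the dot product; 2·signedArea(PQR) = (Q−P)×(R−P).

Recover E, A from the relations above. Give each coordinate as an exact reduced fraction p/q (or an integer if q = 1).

A = (-9/2, -23/2)
E = (3/2, 3/2)

1. E_x = 3/2  [B, C, E are collinear ∩ DE ⟂ BC]
2. E_y = 3/2  [B, C, E are collinear ∩ DE ⟂ BC]
   → E = (3/2, 3/2)
3. A_x = -9/2  [CD ∥ AE ∩ DE ∥ CA]
4. A_y = -23/2  [CD ∥ AE ∩ DE ∥ CA]
   → A = (-9/2, -23/2)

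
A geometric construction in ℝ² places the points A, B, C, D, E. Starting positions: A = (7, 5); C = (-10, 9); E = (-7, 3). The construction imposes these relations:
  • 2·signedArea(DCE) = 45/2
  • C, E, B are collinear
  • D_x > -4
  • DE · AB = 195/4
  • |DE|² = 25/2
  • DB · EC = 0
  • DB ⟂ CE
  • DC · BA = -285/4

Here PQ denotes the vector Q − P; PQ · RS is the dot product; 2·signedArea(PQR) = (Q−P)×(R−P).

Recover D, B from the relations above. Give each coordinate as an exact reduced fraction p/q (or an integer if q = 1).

B = (-13/2, 2)
D = (-7/2, 7/2)

1. D_x = -7/2  [line 6·x + 3·y + 21/2 = 0 ∩ |DE|² = 25/2]
2. D_y = 7/2  [line 6·x + 3·y + 21/2 = 0 ∩ |DE|² = 25/2]
   → D = (-7/2, 7/2)
3. B_x = -13/2  [DB · EC = 0 ∩ C, E, B are collinear]
4. B_y = 2  [DB · EC = 0 ∩ C, E, B are collinear]
   → B = (-13/2, 2)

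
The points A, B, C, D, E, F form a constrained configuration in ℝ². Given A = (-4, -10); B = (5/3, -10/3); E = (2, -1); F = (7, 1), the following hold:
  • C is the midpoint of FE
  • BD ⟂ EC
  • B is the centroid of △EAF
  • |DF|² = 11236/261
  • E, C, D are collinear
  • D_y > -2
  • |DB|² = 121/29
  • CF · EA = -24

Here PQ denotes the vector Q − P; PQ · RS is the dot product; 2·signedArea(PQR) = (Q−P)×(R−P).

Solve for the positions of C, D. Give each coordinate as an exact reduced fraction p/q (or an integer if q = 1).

C = (9/2, 0)
D = (79/87, -125/87)

1. C_x = 9/2  [C is the midpoint of FE]
2. C_y = 0  [C is the midpoint of FE]
   → C = (9/2, 0)
3. D_x = 79/87  [E, C, D are collinear ∩ BD ⟂ EC]
4. D_y = -125/87  [E, C, D are collinear ∩ BD ⟂ EC]
   → D = (79/87, -125/87)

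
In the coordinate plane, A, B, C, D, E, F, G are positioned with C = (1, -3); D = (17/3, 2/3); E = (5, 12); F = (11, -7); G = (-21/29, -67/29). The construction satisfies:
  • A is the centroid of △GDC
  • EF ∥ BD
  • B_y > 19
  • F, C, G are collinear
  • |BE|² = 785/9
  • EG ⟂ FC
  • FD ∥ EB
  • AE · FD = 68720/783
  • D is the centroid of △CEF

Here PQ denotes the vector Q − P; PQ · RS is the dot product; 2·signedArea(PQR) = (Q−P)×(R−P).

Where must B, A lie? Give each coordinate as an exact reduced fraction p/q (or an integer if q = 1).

A = (517/261, -404/261)
B = (-1/3, 59/3)

1. B_x = -1/3  [EF ∥ BD ∩ FD ∥ EB]
2. B_y = 59/3  [EF ∥ BD ∩ FD ∥ EB]
   → B = (-1/3, 59/3)
3. A_x = 517/261  [A is the centroid of △GDC]
4. A_y = -404/261  [A is the centroid of △GDC]
   → A = (517/261, -404/261)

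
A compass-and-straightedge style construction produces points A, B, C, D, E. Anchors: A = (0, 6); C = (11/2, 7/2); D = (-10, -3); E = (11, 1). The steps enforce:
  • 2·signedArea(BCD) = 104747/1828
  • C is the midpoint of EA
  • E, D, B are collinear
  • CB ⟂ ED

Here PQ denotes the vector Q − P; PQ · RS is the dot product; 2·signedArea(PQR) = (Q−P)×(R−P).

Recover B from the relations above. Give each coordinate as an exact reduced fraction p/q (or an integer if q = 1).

B = (5623/914, 35/457)

1. B_x = 5623/914  [E, D, B are collinear ∩ CB ⟂ ED]
2. B_y = 35/457  [E, D, B are collinear ∩ CB ⟂ ED]
   → B = (5623/914, 35/457)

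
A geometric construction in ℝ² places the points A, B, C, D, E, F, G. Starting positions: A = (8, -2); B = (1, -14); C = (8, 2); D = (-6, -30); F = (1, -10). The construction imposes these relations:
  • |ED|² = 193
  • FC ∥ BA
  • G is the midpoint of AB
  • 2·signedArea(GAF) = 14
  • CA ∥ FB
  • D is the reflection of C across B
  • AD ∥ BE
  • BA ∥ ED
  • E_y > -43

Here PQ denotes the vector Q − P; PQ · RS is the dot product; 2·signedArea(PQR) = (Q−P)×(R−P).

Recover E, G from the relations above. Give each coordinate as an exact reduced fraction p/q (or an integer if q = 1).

1. E_x = -13  [BA ∥ ED ∩ AD ∥ BE]
2. E_y = -42  [BA ∥ ED ∩ AD ∥ BE]
   → E = (-13, -42)
3. G_x = 9/2  [G is the midpoint of AB]
4. G_y = -8  [G is the midpoint of AB]
   → G = (9/2, -8)

E = (-13, -42)
G = (9/2, -8)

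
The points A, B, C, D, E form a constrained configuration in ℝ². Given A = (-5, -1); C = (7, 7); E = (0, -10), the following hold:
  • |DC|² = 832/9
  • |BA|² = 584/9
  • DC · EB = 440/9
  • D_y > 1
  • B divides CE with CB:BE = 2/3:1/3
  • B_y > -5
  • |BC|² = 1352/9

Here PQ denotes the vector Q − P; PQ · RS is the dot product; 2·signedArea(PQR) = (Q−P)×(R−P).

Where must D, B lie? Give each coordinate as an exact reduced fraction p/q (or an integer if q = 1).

B = (7/3, -13/3)
D = (-1, 5/3)

1. B_x = 7/3  [B divides CE with CB:BE = 2/3:1/3]
2. B_y = -13/3  [B divides CE with CB:BE = 2/3:1/3]
   → B = (7/3, -13/3)
3. D_x = -1  [line -7/3·x + -17/3·y + 64/9 = 0 ∩ |DC|² = 832/9]
4. D_y = 5/3  [line -7/3·x + -17/3·y + 64/9 = 0 ∩ |DC|² = 832/9]
   → D = (-1, 5/3)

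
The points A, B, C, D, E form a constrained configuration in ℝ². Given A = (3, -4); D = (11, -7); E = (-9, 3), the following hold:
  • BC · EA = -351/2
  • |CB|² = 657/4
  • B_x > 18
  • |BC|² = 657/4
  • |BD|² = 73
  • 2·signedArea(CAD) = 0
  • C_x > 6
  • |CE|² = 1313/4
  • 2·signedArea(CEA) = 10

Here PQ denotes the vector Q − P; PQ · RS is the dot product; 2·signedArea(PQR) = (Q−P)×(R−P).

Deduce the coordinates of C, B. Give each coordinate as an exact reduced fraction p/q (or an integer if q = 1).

B = (19, -10)
C = (7, -11/2)

1. C_x = 7  [2·signedArea(CAD) = 0 ∩ 2·signedArea(CEA) = 10]
2. C_y = -11/2  [2·signedArea(CAD) = 0 ∩ 2·signedArea(CEA) = 10]
   → C = (7, -11/2)
3. B_x = 19  [line -12·x + 7·y + 298 = 0 ∩ |BC|² = 657/4]
4. B_y = -10  [line -12·x + 7·y + 298 = 0 ∩ |BC|² = 657/4]
   → B = (19, -10)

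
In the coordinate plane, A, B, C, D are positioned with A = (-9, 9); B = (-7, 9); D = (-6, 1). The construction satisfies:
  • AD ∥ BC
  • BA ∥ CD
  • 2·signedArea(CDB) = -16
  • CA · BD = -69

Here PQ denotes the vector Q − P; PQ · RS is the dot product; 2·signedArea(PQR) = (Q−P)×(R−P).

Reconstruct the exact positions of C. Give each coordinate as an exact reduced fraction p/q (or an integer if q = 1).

1. C_x = -4  [BA ∥ CD ∩ AD ∥ BC]
2. C_y = 1  [BA ∥ CD ∩ AD ∥ BC]
   → C = (-4, 1)

C = (-4, 1)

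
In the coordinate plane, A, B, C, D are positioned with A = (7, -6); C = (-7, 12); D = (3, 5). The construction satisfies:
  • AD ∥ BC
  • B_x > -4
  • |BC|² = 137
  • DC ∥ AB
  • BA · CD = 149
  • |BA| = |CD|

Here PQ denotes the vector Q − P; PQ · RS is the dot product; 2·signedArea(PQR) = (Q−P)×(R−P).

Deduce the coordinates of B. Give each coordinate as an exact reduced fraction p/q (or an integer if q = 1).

1. B_x = -3  [AD ∥ BC ∩ DC ∥ AB]
2. B_y = 1  [AD ∥ BC ∩ DC ∥ AB]
   → B = (-3, 1)

B = (-3, 1)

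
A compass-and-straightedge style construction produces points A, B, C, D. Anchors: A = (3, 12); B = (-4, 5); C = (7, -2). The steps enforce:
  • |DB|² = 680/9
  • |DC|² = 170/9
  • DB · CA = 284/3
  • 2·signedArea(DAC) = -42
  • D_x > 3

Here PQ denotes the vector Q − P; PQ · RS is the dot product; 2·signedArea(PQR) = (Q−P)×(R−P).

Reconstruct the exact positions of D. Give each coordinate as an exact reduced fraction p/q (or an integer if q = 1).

1. D_x = 10/3  [2·signedArea(DAC) = -42 ∩ DB · CA = 284/3]
2. D_y = 1/3  [2·signedArea(DAC) = -42 ∩ DB · CA = 284/3]
   → D = (10/3, 1/3)

D = (10/3, 1/3)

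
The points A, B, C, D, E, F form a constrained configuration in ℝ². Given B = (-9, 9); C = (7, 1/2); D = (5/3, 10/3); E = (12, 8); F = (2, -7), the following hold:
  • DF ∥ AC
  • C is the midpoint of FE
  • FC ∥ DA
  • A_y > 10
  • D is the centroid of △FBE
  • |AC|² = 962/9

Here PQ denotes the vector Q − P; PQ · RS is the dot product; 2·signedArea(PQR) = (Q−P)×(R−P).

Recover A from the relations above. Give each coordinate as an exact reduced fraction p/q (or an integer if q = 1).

1. A_x = 20/3  [DF ∥ AC ∩ FC ∥ DA]
2. A_y = 65/6  [DF ∥ AC ∩ FC ∥ DA]
   → A = (20/3, 65/6)

A = (20/3, 65/6)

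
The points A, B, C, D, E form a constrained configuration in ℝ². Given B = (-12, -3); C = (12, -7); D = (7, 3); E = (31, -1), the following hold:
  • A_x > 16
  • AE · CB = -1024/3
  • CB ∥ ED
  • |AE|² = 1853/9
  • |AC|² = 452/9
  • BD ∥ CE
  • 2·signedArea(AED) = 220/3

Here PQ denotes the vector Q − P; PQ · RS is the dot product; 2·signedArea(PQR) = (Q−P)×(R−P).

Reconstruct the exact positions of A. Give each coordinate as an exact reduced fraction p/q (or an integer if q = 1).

1. A_x = 50/3  [2·signedArea(AED) = 220/3 ∩ AE · CB = -1024/3]
2. A_y = -5/3  [2·signedArea(AED) = 220/3 ∩ AE · CB = -1024/3]
   → A = (50/3, -5/3)

A = (50/3, -5/3)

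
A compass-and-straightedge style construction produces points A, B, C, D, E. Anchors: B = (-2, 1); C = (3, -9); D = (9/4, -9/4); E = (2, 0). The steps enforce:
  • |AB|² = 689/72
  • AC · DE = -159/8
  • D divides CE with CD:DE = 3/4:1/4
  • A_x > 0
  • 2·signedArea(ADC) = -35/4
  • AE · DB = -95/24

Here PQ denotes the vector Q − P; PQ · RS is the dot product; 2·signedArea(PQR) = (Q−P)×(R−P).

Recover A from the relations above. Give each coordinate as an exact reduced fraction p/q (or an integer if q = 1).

A = (3/4, -5/12)

1. A_x = 3/4  [2·signedArea(ADC) = -35/4 ∩ AC · DE = -159/8]
2. A_y = -5/12  [2·signedArea(ADC) = -35/4 ∩ AC · DE = -159/8]
   → A = (3/4, -5/12)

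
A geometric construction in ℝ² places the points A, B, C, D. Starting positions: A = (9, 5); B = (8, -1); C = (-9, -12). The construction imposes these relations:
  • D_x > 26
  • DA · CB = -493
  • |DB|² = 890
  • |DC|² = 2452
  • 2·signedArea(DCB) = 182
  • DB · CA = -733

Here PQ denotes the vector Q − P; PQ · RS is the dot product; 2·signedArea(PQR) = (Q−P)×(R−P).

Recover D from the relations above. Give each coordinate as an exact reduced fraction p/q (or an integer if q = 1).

D = (27, 22)

1. D_x = 27  [2·signedArea(DCB) = 182 ∩ DB · CA = -733]
2. D_y = 22  [2·signedArea(DCB) = 182 ∩ DB · CA = -733]
   → D = (27, 22)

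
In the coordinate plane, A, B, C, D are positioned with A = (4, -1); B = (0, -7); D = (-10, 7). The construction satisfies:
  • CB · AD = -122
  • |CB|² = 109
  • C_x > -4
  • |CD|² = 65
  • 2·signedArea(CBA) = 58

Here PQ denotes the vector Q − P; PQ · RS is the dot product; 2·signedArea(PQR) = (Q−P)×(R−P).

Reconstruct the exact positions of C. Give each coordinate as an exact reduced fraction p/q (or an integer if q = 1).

1. C_x = -3  [2·signedArea(CBA) = 58 ∩ CB · AD = -122]
2. C_y = 3  [2·signedArea(CBA) = 58 ∩ CB · AD = -122]
   → C = (-3, 3)

C = (-3, 3)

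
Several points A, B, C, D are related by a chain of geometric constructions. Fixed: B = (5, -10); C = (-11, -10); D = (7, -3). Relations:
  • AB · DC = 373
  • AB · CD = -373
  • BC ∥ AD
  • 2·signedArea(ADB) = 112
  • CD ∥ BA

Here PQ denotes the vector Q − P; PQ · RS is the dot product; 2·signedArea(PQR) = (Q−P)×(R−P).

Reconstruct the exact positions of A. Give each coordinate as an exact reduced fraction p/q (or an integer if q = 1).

1. A_x = 23  [BC ∥ AD ∩ CD ∥ BA]
2. A_y = -3  [BC ∥ AD ∩ CD ∥ BA]
   → A = (23, -3)

A = (23, -3)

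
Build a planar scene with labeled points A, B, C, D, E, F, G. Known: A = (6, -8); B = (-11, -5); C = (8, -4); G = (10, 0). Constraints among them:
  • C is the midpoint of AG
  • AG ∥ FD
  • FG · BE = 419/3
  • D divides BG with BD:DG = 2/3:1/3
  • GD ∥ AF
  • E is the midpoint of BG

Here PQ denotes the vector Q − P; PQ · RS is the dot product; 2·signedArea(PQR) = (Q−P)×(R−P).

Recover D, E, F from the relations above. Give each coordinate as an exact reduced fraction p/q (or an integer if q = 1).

1. D_x = 3  [D divides BG with BD:DG = 2/3:1/3]
2. D_y = -5/3  [D divides BG with BD:DG = 2/3:1/3]
   → D = (3, -5/3)
3. E_x = -1/2  [E is the midpoint of BG]
4. E_y = -5/2  [E is the midpoint of BG]
   → E = (-1/2, -5/2)
5. F_x = -1  [AG ∥ FD ∩ GD ∥ AF]
6. F_y = -29/3  [AG ∥ FD ∩ GD ∥ AF]
   → F = (-1, -29/3)

D = (3, -5/3)
E = (-1/2, -5/2)
F = (-1, -29/3)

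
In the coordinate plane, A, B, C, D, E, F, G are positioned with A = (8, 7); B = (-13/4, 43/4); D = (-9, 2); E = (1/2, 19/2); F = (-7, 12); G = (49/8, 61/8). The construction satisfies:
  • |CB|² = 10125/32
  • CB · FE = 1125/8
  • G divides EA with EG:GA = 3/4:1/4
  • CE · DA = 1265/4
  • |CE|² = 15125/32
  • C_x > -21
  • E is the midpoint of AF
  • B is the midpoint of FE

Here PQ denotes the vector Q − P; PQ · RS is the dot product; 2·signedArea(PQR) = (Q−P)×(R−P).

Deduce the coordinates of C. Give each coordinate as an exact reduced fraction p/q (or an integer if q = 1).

C = (-161/8, 131/8)

1. C_x = -161/8  [CE · DA = 1265/4 ∩ CB · FE = 1125/8]
2. C_y = 131/8  [CE · DA = 1265/4 ∩ CB · FE = 1125/8]
   → C = (-161/8, 131/8)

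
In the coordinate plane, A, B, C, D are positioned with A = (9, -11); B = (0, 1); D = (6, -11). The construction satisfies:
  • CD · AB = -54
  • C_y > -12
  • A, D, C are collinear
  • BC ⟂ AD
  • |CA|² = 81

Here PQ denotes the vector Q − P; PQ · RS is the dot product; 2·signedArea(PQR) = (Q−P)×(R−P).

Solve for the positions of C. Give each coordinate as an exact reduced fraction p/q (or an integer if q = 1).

C = (0, -11)

1. C_x = 0  [A, D, C are collinear ∩ BC ⟂ AD]
2. C_y = -11  [A, D, C are collinear ∩ BC ⟂ AD]
   → C = (0, -11)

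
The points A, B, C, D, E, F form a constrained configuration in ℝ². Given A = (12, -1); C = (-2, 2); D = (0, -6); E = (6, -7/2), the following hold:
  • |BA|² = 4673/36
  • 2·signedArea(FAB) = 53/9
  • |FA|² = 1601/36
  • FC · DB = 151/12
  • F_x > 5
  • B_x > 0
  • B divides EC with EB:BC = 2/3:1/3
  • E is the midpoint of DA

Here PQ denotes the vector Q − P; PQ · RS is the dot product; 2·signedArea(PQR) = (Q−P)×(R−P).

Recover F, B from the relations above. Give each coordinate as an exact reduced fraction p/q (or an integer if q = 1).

1. B_x = 2/3  [B divides EC with EB:BC = 2/3:1/3]
2. B_y = 1/6  [B divides EC with EB:BC = 2/3:1/3]
   → B = (2/3, 1/6)
3. F_x = 16/3  [2·signedArea(FAB) = 53/9 ∩ FC · DB = 151/12]
4. F_y = -5/6  [2·signedArea(FAB) = 53/9 ∩ FC · DB = 151/12]
   → F = (16/3, -5/6)

B = (2/3, 1/6)
F = (16/3, -5/6)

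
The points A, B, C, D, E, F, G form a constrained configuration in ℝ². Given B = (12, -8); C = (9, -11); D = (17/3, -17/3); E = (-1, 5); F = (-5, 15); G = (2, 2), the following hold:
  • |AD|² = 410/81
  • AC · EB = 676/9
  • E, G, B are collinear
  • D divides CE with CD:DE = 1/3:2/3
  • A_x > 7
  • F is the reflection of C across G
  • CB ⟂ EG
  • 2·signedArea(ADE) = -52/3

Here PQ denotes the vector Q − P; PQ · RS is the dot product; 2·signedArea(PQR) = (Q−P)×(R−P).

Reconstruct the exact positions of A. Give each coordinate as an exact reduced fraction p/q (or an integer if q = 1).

1. A_x = 70/9  [AC · EB = 676/9 ∩ 2·signedArea(ADE) = -52/3]
2. A_y = -58/9  [AC · EB = 676/9 ∩ 2·signedArea(ADE) = -52/3]
   → A = (70/9, -58/9)

A = (70/9, -58/9)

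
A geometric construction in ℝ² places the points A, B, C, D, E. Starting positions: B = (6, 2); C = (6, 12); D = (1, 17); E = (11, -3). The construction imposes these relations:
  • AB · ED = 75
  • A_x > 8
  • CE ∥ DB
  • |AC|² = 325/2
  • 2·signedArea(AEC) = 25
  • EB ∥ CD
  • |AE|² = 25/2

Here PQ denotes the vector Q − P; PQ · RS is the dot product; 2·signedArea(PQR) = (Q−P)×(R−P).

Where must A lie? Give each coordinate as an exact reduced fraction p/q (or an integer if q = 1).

A = (17/2, -1/2)

1. A_x = 17/2  [2·signedArea(AEC) = 25 ∩ AB · ED = 75]
2. A_y = -1/2  [2·signedArea(AEC) = 25 ∩ AB · ED = 75]
   → A = (17/2, -1/2)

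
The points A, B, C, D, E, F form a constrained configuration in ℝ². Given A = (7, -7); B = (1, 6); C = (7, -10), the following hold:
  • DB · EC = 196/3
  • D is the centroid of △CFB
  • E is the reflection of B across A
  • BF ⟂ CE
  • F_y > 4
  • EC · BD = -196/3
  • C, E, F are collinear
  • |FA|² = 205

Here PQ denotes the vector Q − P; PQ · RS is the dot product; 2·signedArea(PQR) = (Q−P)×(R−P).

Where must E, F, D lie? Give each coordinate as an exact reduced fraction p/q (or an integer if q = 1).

1. E_x = 13  [E is the reflection of B across A]
2. E_y = -20  [E is the reflection of B across A]
   → E = (13, -20)
3. F_x = -28/17  [C, E, F are collinear ∩ BF ⟂ CE]
4. F_y = 75/17  [C, E, F are collinear ∩ BF ⟂ CE]
   → F = (-28/17, 75/17)
5. D_x = 36/17  [D is the centroid of △CFB]
6. D_y = 7/51  [D is the centroid of △CFB]
   → D = (36/17, 7/51)

D = (36/17, 7/51)
E = (13, -20)
F = (-28/17, 75/17)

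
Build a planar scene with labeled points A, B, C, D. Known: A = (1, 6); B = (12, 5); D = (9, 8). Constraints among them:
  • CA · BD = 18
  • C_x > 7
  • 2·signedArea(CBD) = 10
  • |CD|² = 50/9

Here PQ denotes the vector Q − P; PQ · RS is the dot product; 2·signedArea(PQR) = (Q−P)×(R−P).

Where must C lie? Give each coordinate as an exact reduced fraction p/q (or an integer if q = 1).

C = (22/3, 19/3)

1. C_x = 22/3  [2·signedArea(CBD) = 10 ∩ CA · BD = 18]
2. C_y = 19/3  [2·signedArea(CBD) = 10 ∩ CA · BD = 18]
   → C = (22/3, 19/3)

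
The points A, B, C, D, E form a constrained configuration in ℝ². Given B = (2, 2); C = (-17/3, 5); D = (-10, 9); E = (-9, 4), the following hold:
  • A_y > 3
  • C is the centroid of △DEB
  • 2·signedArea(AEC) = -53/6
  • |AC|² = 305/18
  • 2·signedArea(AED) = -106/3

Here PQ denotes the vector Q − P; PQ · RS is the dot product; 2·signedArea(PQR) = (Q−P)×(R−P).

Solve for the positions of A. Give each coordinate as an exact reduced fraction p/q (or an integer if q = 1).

A = (-11/6, 7/2)

1. A_x = -11/6  [2·signedArea(AEC) = -53/6 ∩ 2·signedArea(AED) = -106/3]
2. A_y = 7/2  [2·signedArea(AEC) = -53/6 ∩ 2·signedArea(AED) = -106/3]
   → A = (-11/6, 7/2)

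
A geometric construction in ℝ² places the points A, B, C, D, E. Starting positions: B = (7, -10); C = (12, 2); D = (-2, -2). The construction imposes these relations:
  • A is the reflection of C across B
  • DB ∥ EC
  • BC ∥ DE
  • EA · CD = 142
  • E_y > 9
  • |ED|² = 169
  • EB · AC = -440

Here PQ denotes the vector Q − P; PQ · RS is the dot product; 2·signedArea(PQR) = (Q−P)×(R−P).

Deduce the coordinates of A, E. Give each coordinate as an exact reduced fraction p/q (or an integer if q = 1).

A = (2, -22)
E = (3, 10)

1. A_x = 2  [A is the reflection of C across B]
2. A_y = -22  [A is the reflection of C across B]
   → A = (2, -22)
3. E_x = 3  [DB ∥ EC ∩ BC ∥ DE]
4. E_y = 10  [DB ∥ EC ∩ BC ∥ DE]
   → E = (3, 10)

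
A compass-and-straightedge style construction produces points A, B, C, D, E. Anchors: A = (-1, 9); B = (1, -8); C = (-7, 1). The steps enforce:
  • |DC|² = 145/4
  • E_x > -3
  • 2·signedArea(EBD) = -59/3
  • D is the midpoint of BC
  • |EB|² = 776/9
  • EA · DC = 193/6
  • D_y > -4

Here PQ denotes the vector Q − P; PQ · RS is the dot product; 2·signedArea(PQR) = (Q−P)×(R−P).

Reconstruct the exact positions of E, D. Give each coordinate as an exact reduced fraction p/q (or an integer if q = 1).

1. D_x = -3  [D is the midpoint of BC]
2. D_y = -7/2  [D is the midpoint of BC]
   → D = (-3, -7/2)
3. E_x = -7/3  [EA · DC = 193/6 ∩ 2·signedArea(EBD) = -59/3]
4. E_y = 2/3  [EA · DC = 193/6 ∩ 2·signedArea(EBD) = -59/3]
   → E = (-7/3, 2/3)

D = (-3, -7/2)
E = (-7/3, 2/3)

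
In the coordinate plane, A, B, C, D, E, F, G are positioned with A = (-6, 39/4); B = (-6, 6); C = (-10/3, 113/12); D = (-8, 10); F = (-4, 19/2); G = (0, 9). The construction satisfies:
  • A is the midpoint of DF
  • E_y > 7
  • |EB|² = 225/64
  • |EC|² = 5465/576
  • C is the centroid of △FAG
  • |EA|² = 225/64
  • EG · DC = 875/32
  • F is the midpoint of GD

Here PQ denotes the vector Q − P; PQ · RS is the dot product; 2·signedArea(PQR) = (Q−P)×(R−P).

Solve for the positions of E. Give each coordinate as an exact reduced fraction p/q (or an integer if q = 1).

E = (-6, 63/8)

1. E_x = -6  [line -14/3·x + 7/12·y + -1043/32 = 0 ∩ |EB|² = 225/64]
2. E_y = 63/8  [line -14/3·x + 7/12·y + -1043/32 = 0 ∩ |EB|² = 225/64]
   → E = (-6, 63/8)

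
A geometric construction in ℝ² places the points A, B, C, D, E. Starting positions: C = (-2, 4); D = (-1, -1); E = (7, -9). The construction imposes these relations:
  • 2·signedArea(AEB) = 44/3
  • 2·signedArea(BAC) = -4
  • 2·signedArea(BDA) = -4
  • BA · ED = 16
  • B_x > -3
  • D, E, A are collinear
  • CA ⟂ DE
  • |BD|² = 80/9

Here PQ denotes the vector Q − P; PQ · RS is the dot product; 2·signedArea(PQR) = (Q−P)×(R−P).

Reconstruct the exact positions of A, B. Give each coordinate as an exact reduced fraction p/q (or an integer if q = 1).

A = (-4, 2)
B = (-7/3, 5/3)

1. A_x = -4  [D, E, A are collinear ∩ CA ⟂ DE]
2. A_y = 2  [D, E, A are collinear ∩ CA ⟂ DE]
   → A = (-4, 2)
3. B_x = -7/3  [2·signedArea(BAC) = -4 ∩ 2·signedArea(BDA) = -4]
4. B_y = 5/3  [2·signedArea(BAC) = -4 ∩ 2·signedArea(BDA) = -4]
   → B = (-7/3, 5/3)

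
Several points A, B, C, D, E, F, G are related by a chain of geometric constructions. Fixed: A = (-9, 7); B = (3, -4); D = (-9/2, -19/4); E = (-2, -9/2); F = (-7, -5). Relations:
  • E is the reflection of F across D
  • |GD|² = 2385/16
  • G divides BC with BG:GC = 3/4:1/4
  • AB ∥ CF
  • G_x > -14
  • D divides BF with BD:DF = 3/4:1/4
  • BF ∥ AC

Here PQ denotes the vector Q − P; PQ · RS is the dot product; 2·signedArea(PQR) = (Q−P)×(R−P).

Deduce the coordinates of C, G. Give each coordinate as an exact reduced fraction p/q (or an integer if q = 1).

C = (-19, 6)
G = (-27/2, 7/2)

1. C_x = -19  [AB ∥ CF ∩ BF ∥ AC]
2. C_y = 6  [AB ∥ CF ∩ BF ∥ AC]
   → C = (-19, 6)
3. G_x = -27/2  [G divides BC with BG:GC = 3/4:1/4]
4. G_y = 7/2  [G divides BC with BG:GC = 3/4:1/4]
   → G = (-27/2, 7/2)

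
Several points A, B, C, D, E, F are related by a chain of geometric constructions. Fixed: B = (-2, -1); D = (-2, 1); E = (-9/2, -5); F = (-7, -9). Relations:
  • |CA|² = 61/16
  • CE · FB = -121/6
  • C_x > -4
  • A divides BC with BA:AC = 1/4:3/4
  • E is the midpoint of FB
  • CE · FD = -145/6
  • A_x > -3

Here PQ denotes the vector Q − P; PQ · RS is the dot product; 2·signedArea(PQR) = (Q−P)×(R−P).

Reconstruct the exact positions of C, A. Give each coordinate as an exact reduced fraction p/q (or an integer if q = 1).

A = (-29/12, -3/2)
C = (-11/3, -3)

1. C_x = -11/3  [CE · FB = -121/6 ∩ CE · FD = -145/6]
2. C_y = -3  [CE · FB = -121/6 ∩ CE · FD = -145/6]
   → C = (-11/3, -3)
3. A_x = -29/12  [A divides BC with BA:AC = 1/4:3/4]
4. A_y = -3/2  [A divides BC with BA:AC = 1/4:3/4]
   → A = (-29/12, -3/2)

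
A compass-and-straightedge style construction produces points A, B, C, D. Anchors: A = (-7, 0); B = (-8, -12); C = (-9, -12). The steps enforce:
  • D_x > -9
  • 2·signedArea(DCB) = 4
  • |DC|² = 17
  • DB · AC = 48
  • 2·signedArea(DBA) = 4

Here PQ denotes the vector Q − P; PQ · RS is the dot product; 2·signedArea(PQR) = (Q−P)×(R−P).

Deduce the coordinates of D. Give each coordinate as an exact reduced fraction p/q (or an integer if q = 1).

1. D_x = -8  [2·signedArea(DBA) = 4 ∩ DB · AC = 48]
2. D_y = -8  [2·signedArea(DBA) = 4 ∩ DB · AC = 48]
   → D = (-8, -8)

D = (-8, -8)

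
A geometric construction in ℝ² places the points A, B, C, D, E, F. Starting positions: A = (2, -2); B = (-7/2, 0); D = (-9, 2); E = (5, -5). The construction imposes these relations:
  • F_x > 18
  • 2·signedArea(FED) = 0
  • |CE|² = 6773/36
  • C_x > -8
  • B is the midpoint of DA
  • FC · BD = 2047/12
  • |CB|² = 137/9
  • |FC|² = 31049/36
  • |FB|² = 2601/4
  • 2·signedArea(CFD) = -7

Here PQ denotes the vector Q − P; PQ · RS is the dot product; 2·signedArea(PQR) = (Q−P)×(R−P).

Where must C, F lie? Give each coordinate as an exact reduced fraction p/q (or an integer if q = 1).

C = (-43/6, 4/3)
F = (19, -12)

1. F_x = 19  [line -7·x + -14·y + -35 = 0 ∩ |FB|² = 2601/4]
2. F_y = -12  [line -7·x + -14·y + -35 = 0 ∩ |FB|² = 2601/4]
   → F = (19, -12)
3. C_x = -43/6  [2·signedArea(CFD) = -7 ∩ FC · BD = 2047/12]
4. C_y = 4/3  [2·signedArea(CFD) = -7 ∩ FC · BD = 2047/12]
   → C = (-43/6, 4/3)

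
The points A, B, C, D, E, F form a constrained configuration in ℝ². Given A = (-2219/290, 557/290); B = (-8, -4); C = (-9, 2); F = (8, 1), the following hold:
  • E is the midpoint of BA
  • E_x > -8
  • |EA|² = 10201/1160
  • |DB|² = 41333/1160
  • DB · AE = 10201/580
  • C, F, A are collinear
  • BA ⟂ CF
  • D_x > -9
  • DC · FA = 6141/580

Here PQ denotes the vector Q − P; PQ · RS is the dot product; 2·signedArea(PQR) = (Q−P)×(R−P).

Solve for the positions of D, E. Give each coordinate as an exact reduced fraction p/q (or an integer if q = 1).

1. D_x = -4829/580  [line 4539/290·x + -267/290·y + 76629/580 = 0 ∩ |DB|² = 41333/1160]
2. D_y = 1137/580  [line 4539/290·x + -267/290·y + 76629/580 = 0 ∩ |DB|² = 41333/1160]
   → D = (-4829/580, 1137/580)
3. E_x = -4539/580  [E is the midpoint of BA]
4. E_y = -603/580  [E is the midpoint of BA]
   → E = (-4539/580, -603/580)

D = (-4829/580, 1137/580)
E = (-4539/580, -603/580)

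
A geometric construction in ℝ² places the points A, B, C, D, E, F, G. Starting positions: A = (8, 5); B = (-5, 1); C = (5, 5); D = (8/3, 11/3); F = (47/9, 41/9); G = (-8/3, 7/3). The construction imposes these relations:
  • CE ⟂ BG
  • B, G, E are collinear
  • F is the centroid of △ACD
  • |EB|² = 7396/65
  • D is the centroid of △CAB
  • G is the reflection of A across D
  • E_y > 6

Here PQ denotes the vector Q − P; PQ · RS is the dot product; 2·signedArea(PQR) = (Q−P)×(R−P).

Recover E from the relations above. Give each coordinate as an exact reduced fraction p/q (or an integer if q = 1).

1. E_x = 277/65  [B, G, E are collinear ∩ CE ⟂ BG]
2. E_y = 409/65  [B, G, E are collinear ∩ CE ⟂ BG]
   → E = (277/65, 409/65)

E = (277/65, 409/65)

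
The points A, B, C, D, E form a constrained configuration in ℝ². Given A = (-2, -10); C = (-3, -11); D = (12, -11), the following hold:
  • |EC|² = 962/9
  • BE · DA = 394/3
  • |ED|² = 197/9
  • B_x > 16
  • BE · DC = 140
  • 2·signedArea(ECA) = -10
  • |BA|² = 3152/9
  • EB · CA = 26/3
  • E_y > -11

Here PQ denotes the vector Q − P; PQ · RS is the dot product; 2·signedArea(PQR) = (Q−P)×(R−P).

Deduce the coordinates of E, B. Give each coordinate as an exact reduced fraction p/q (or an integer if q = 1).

1. E_x = 22/3  [line -1·x + 1·y + 18 = 0 ∩ |EC|² = 962/9]
2. E_y = -32/3  [line -1·x + 1·y + 18 = 0 ∩ |EC|² = 962/9]
   → E = (22/3, -32/3)
3. B_x = 50/3  [EB · CA = 26/3 ∩ BE · DA = 394/3]
4. B_y = -34/3  [EB · CA = 26/3 ∩ BE · DA = 394/3]
   → B = (50/3, -34/3)

B = (50/3, -34/3)
E = (22/3, -32/3)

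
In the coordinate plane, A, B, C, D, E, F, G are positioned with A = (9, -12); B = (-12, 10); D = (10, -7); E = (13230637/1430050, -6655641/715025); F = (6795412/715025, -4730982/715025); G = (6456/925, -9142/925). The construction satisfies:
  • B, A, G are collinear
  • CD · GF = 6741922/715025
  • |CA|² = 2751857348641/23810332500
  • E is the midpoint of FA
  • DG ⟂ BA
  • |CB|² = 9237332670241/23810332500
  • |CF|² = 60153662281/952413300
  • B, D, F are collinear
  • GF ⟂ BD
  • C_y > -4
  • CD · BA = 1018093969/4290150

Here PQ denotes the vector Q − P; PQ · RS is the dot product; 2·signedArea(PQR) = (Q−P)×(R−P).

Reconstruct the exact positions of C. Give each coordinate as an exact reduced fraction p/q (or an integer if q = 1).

1. C_x = 8940487/4290150  [CD · GF = 6741922/715025 ∩ CD · BA = 1018093969/4290150]
2. C_y = -8085691/2145075  [CD · GF = 6741922/715025 ∩ CD · BA = 1018093969/4290150]
   → C = (8940487/4290150, -8085691/2145075)

C = (8940487/4290150, -8085691/2145075)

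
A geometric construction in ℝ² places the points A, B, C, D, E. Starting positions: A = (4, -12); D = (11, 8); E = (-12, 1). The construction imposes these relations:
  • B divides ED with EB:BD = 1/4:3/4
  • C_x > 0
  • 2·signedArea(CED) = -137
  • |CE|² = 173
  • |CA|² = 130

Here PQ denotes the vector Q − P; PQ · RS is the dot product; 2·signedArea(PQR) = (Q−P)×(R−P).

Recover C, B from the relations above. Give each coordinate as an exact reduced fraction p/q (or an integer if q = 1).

1. C_x = 1  [line -7·x + 23·y + 30 = 0 ∩ |CE|² = 173]
2. C_y = -1  [line -7·x + 23·y + 30 = 0 ∩ |CE|² = 173]
   → C = (1, -1)
3. B_x = -25/4  [B divides ED with EB:BD = 1/4:3/4]
4. B_y = 11/4  [B divides ED with EB:BD = 1/4:3/4]
   → B = (-25/4, 11/4)

B = (-25/4, 11/4)
C = (1, -1)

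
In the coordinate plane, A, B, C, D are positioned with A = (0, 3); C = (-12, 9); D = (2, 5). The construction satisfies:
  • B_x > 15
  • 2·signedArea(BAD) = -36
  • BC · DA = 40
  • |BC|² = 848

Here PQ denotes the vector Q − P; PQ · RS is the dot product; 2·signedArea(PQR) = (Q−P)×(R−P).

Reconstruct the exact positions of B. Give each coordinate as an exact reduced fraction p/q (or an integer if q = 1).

B = (16, 1)

1. B_x = 16  [2·signedArea(BAD) = -36 ∩ BC · DA = 40]
2. B_y = 1  [2·signedArea(BAD) = -36 ∩ BC · DA = 40]
   → B = (16, 1)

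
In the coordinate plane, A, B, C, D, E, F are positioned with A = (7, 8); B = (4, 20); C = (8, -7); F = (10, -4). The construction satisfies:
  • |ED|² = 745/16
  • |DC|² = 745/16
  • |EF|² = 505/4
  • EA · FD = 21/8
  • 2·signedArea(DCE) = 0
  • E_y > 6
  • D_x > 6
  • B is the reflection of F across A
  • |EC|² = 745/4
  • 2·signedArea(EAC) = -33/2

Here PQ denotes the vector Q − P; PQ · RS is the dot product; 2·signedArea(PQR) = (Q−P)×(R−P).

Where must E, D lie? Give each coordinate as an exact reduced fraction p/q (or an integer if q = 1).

D = (7, -1/4)
E = (6, 13/2)

1. E_x = 6  [line 15·x + 1·y + -193/2 = 0 ∩ |EC|² = 745/4]
2. E_y = 13/2  [line 15·x + 1·y + -193/2 = 0 ∩ |EC|² = 745/4]
   → E = (6, 13/2)
3. D_x = 7  [EA · FD = 21/8 ∩ 2·signedArea(DCE) = 0]
4. D_y = -1/4  [EA · FD = 21/8 ∩ 2·signedArea(DCE) = 0]
   → D = (7, -1/4)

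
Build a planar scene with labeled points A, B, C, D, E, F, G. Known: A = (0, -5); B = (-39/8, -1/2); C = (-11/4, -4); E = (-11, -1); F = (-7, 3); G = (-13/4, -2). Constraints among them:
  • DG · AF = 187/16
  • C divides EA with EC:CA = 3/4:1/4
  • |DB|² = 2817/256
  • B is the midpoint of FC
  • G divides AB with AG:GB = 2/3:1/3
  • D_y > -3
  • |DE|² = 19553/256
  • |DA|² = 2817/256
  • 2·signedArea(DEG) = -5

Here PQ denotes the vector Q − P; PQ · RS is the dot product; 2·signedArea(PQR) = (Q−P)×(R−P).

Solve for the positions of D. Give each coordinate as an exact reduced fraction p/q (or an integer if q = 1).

D = (-39/16, -11/4)

1. D_x = -39/16  [2·signedArea(DEG) = -5 ∩ DG · AF = 187/16]
2. D_y = -11/4  [2·signedArea(DEG) = -5 ∩ DG · AF = 187/16]
   → D = (-39/16, -11/4)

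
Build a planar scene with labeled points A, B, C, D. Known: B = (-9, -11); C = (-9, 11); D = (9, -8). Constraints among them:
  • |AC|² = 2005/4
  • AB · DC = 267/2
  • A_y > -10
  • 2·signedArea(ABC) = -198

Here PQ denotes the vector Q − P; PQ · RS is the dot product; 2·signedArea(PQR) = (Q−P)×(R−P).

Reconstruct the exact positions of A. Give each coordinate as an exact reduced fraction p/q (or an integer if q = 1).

1. A_x = 0  [AB · DC = 267/2 ∩ 2·signedArea(ABC) = -198]
2. A_y = -19/2  [AB · DC = 267/2 ∩ 2·signedArea(ABC) = -198]
   → A = (0, -19/2)

A = (0, -19/2)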